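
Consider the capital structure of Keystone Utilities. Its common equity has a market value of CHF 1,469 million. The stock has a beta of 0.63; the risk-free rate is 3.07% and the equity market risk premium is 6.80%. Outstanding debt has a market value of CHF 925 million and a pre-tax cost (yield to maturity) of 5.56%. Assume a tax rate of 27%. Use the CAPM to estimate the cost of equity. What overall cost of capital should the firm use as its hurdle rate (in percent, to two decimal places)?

Cost of equity via CAPM: Re = 3.07% + 0.63 × 6.8% = 7.3540%.
Total capital V = 1469 + 925 = 2394.
Equity: weight = 1469/2394 = 0.6136; cost = 7.354%.
Debt: weight = 925/2394 = 0.3864; after-tax cost = 5.56% × (1 − 27%) = 4.0588%.
WACC = 0.6136 × 7.3540% + 0.3864 × 4.0588% = 6.0808%.

6.08%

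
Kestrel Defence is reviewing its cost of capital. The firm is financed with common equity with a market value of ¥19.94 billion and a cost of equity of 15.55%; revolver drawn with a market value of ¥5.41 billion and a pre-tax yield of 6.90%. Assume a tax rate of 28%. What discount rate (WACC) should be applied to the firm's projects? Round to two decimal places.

Total capital V = 19.94 + 5.41 = 25.35.
Equity: weight = 19.94/25.35 = 0.7866; cost = 15.55%.
Revolver drawn: weight = 5.41/25.35 = 0.2134; after-tax cost = 6.9% × (1 − 28%) = 4.9680%.
WACC = 0.7866 × 15.5500% + 0.2134 × 4.9680% = 13.2917%.

13.29%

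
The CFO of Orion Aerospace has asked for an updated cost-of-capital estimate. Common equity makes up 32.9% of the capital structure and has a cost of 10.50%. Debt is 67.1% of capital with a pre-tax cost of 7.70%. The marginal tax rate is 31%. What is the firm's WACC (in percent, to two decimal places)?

After-tax cost of debt = 7.7% × (1 − 31%) = 5.3130%.
WACC = 0.329 × 10.5000% + 0.671 × 5.3130% = 7.0195%.

7.02%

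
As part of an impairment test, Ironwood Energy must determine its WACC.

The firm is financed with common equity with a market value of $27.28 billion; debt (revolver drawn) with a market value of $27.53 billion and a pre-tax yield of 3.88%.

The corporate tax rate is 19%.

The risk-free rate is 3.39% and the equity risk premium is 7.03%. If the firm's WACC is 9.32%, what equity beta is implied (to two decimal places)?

1.73

Total capital V = 27.28 + 27.53 = 54.81.
Equity weight = 27.28/54.81 = 0.4977.
Revolver drawn weight = 27.53/54.81 = 0.5023.
Debt contribution = 0.5023 × 3.88% × (1 − 19%) = 1.5786%.
Required equity contribution = 9.32% − 1.5786% = 7.7414%  ⇒  Re = 15.5538%.
CAPM: 15.5538% = 3.39% + β × 7.03%  ⇒  β = 1.7303.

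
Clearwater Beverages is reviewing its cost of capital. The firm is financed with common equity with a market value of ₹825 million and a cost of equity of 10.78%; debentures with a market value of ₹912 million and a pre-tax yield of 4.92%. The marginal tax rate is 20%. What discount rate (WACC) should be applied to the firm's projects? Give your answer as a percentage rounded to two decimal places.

7.19%

Total capital V = 825 + 912 = 1737.
Equity: weight = 825/1737 = 0.4750; cost = 10.78%.
Debentures: weight = 912/1737 = 0.5250; after-tax cost = 4.92% × (1 − 20%) = 3.9360%.
WACC = 0.4750 × 10.7800% + 0.5250 × 3.9360% = 7.1866%.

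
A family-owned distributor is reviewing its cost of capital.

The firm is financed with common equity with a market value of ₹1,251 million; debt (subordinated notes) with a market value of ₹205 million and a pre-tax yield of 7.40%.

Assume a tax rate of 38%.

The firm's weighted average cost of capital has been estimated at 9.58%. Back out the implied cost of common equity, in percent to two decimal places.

10.40%

Total capital V = 1251 + 205 = 1456.
Equity weight = 1251/1456 = 0.8592.
Subordinated notes weight = 205/1456 = 0.1408.
Debt contribution = 0.1408 × 7.4% × (1 − 38%) = 0.6460%.
Required equity contribution = 9.58% − 0.6460% = 8.9340%.
Re = 8.9340% / 0.8592 = 10.3980%.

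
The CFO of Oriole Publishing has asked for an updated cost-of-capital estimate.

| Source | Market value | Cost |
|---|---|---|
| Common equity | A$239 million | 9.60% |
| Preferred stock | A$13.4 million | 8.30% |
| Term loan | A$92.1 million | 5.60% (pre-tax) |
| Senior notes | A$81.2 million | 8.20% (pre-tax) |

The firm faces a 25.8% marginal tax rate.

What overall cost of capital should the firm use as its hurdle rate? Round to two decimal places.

7.71%

Total capital V = 239 + 13.4 + 92.1 + 81.2 = 425.7.
Equity: weight = 239/425.7 = 0.5614; cost = 9.6%.
Preferred: weight = 13.4/425.7 = 0.0315; cost = 8.3%.
Term loan: weight = 92.1/425.7 = 0.2163; after-tax cost = 5.6% × (1 − 25.8%) = 4.1552%.
Senior notes: weight = 81.2/425.7 = 0.1907; after-tax cost = 8.2% × (1 − 25.8%) = 6.0844%.
WACC = 0.5614 × 9.6000% + 0.0315 × 8.3000% + 0.2163 × 4.1552% + 0.1907 × 6.0844% = 7.7105%.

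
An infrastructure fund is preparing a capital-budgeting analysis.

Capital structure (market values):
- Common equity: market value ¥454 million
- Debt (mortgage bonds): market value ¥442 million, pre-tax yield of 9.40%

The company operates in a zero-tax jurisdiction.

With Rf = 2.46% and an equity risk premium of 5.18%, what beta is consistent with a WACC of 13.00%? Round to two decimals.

2.71

Total capital V = 454 + 442 = 896.
Equity weight = 454/896 = 0.5067.
Mortgage bonds weight = 442/896 = 0.4933.
Debt contribution = 0.4933 × 9.4% × (1 − 0%) = 4.6371%.
Required equity contribution = 13.0% − 4.6371% = 8.3629%  ⇒  Re = 16.5048%.
CAPM: 16.5048% = 2.46% + β × 5.18%  ⇒  β = 2.7114.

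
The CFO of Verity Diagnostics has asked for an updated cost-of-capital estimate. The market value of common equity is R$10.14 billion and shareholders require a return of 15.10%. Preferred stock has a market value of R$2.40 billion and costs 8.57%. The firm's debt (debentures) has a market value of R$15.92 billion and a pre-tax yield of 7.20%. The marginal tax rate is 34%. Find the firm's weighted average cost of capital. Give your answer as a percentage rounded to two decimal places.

8.76%

Total capital V = 10.14 + 2.4 + 15.92 = 28.46.
Equity: weight = 10.14/28.46 = 0.3563; cost = 15.1%.
Preferred: weight = 2.4/28.46 = 0.0843; cost = 8.57%.
Debentures: weight = 15.92/28.46 = 0.5594; after-tax cost = 7.2% × (1 − 34%) = 4.7520%.
WACC = 0.3563 × 15.1000% + 0.0843 × 8.5700% + 0.5594 × 4.7520% = 8.7609%.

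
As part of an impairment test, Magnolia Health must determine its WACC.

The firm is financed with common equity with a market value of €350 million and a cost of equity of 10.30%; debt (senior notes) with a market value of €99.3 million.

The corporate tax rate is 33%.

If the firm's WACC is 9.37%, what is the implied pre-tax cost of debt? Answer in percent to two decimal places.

Total capital V = 350 + 99.3 = 449.3.
Equity weight = 350/449.3 = 0.7790.
Senior notes weight = 99.3/449.3 = 0.2210.
Equity contribution = 0.7790 × 10.3% = 8.0236%.
Remaining for debt = 9.37% − 8.0236% = 1.3464%.
Rd × (1 − 33%) × 0.2210 = 1.3464%  ⇒  Rd = 9.0926%.

9.09%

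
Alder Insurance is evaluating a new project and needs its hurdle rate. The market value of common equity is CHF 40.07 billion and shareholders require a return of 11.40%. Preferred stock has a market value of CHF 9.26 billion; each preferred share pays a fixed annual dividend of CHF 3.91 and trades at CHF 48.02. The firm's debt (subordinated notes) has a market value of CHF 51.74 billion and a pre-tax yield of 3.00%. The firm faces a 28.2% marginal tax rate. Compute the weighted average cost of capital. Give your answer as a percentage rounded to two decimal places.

Cost of preferred: Rp = 3.91 / 48.02 = 8.1424%.
Total capital V = 40.07 + 9.26 + 51.74 = 101.07.
Equity: weight = 40.07/101.07 = 0.3965; cost = 11.4%.
Preferred: weight = 9.26/101.07 = 0.0916; cost = 8.1424%.
Subordinated notes: weight = 51.74/101.07 = 0.5119; after-tax cost = 3% × (1 − 28.2%) = 2.1540%.
WACC = 0.3965 × 11.4000% + 0.0916 × 8.1424% + 0.5119 × 2.1540% = 6.3683%.

6.37%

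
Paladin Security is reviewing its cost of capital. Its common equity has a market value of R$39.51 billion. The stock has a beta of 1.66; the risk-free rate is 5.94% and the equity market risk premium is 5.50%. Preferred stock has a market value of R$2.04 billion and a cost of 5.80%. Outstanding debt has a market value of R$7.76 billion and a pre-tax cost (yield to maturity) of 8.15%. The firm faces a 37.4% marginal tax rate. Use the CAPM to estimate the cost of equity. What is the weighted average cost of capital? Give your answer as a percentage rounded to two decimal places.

Cost of equity via CAPM: Re = 5.94% + 1.66 × 5.5% = 15.0700%.
Total capital V = 39.51 + 2.04 + 7.76 = 49.31.
Equity: weight = 39.51/49.31 = 0.8013; cost = 15.07%.
Preferred: weight = 2.04/49.31 = 0.0414; cost = 5.8%.
Debt: weight = 7.76/49.31 = 0.1574; after-tax cost = 8.15% × (1 − 37.4%) = 5.1019%.
WACC = 0.8013 × 15.0700% + 0.0414 × 5.8000% + 0.1574 × 5.1019% = 13.1178%.

13.12%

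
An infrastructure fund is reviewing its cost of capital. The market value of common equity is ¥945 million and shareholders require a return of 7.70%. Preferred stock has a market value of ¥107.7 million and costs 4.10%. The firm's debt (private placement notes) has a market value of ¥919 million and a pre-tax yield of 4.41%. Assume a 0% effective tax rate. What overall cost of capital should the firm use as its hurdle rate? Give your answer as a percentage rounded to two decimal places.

5.97%

Total capital V = 945 + 107.7 + 919 = 1971.7.
Equity: weight = 945/1971.7 = 0.4793; cost = 7.7%.
Preferred: weight = 107.7/1971.7 = 0.0546; cost = 4.1%.
Private placement notes: weight = 919/1971.7 = 0.4661; after-tax cost = 4.41% × (1 − 0%) = 4.4100%.
WACC = 0.4793 × 7.7000% + 0.0546 × 4.1000% + 0.4661 × 4.4100% = 5.9699%.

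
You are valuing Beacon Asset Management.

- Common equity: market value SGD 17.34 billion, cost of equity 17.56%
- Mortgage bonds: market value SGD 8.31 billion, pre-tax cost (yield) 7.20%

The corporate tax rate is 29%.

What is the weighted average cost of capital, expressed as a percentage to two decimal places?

13.53%

Total capital V = 17.34 + 8.31 = 25.65.
Equity: weight = 17.34/25.65 = 0.6760; cost = 17.56%.
Mortgage bonds: weight = 8.31/25.65 = 0.3240; after-tax cost = 7.2% × (1 − 29%) = 5.1120%.
WACC = 0.6760 × 17.5600% + 0.3240 × 5.1120% = 13.5271%.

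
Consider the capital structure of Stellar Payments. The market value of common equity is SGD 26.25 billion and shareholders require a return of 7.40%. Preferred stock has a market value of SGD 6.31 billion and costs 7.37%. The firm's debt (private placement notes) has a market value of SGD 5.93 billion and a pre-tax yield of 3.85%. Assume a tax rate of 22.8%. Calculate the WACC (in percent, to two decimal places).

Total capital V = 26.25 + 6.31 + 5.93 = 38.49.
Equity: weight = 26.25/38.49 = 0.6820; cost = 7.4%.
Preferred: weight = 6.31/38.49 = 0.1639; cost = 7.37%.
Private placement notes: weight = 5.93/38.49 = 0.1541; after-tax cost = 3.85% × (1 − 22.8%) = 2.9722%.
WACC = 0.6820 × 7.4000% + 0.1639 × 7.3700% + 0.1541 × 2.9722% = 6.7129%.

6.71%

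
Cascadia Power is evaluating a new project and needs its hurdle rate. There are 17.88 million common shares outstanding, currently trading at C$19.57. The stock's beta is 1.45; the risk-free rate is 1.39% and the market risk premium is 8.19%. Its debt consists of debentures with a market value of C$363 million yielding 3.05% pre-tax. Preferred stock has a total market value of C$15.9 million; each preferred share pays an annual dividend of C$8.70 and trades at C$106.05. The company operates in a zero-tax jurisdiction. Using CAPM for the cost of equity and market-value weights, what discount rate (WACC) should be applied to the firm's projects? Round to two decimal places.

Cost of equity via CAPM: Re = 1.39% + 1.45 × 8.19% = 13.2655%.
Cost of preferred: Rp = 8.7 / 106.05 = 8.2037%.
Market value of equity E = 19.57 × 17.88m = 349.9116m.
Total capital V = 349.9116 + 15.9 + 363 = 728.8116.
Equity: weight = 349.9116/728.8116 = 0.4801; cost = 13.2655%.
Preferred: weight = 15.9/728.8116 = 0.0218; cost = 8.2037%.
Debentures: weight = 363/728.8116 = 0.4981; after-tax cost = 3.05% × (1 − 0%) = 3.0500%.
WACC = 0.4801 × 13.2655% + 0.0218 × 8.2037% + 0.4981 × 3.0500% = 8.0670%.

8.07%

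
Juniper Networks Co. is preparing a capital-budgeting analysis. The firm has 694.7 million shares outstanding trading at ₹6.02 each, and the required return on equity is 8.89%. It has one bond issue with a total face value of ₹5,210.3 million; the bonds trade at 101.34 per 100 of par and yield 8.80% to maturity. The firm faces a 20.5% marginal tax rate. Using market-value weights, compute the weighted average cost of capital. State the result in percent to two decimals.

7.83%

Market value of equity E = 6.02 × 694.7m = 4182.094m. Market value of debt D = 5210.3m × 101.34/100 = 5280.11802m.
Total capital V = 4182.094 + 5280.11802 = 9462.21202.
Equity: weight = 4182.094/9462.21202 = 0.4420; cost = 8.89%.
Bonds outstanding: weight = 5280.11802/9462.21202 = 0.5580; after-tax cost = 8.8% × (1 − 20.5%) = 6.9960%.
WACC = 0.4420 × 8.8900% + 0.5580 × 6.9960% = 7.8331%.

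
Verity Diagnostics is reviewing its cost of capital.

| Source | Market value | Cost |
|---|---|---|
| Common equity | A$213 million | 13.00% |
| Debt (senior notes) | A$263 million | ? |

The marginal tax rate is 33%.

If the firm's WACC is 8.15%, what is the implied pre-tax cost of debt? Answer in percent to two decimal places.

Total capital V = 213 + 263 = 476.
Equity weight = 213/476 = 0.4475.
Senior notes weight = 263/476 = 0.5525.
Equity contribution = 0.4475 × 13% = 5.8172%.
Remaining for debt = 8.15% − 5.8172% = 2.3328%.
Rd × (1 − 33%) × 0.5525 = 2.3328%  ⇒  Rd = 6.3016%.

6.30%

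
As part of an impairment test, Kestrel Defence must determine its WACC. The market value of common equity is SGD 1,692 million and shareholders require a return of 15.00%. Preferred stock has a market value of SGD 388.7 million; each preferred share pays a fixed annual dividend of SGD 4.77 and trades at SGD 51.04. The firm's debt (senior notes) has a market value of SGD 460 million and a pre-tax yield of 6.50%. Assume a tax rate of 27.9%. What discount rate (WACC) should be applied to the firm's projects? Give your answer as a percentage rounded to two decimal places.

12.27%

Cost of preferred: Rp = 4.77 / 51.04 = 9.3456%.
Total capital V = 1692 + 388.7 + 460 = 2540.7.
Equity: weight = 1692/2540.7 = 0.6660; cost = 15%.
Preferred: weight = 388.7/2540.7 = 0.1530; cost = 9.3456%.
Senior notes: weight = 460/2540.7 = 0.1811; after-tax cost = 6.5% × (1 − 27.9%) = 4.6865%.
WACC = 0.6660 × 15.0000% + 0.1530 × 9.3456% + 0.1811 × 4.6865% = 12.2677%.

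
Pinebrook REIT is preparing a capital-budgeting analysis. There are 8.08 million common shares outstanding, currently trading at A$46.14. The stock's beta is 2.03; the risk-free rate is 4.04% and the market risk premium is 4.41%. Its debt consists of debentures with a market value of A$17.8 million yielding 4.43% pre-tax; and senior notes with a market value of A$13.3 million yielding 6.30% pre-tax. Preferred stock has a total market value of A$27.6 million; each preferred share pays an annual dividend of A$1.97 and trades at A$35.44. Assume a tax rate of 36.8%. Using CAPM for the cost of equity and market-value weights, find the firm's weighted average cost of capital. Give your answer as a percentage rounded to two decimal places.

11.82%

Cost of equity via CAPM: Re = 4.04% + 2.03 × 4.41% = 12.9923%.
Cost of preferred: Rp = 1.97 / 35.44 = 5.5587%.
Market value of equity E = 46.14 × 8.08m = 372.8112m.
Total capital V = 372.8112 + 27.6 + 17.8 + 13.3 = 431.5112.
Equity: weight = 372.8112/431.5112 = 0.8640; cost = 12.9923%.
Preferred: weight = 27.6/431.5112 = 0.0640; cost = 5.5587%.
Debentures: weight = 17.8/431.5112 = 0.0413; after-tax cost = 4.43% × (1 − 36.8%) = 2.7998%.
Senior notes: weight = 13.3/431.5112 = 0.0308; after-tax cost = 6.3% × (1 − 36.8%) = 3.9816%.
WACC = 0.8640 × 12.9923% + 0.0640 × 5.5587% + 0.0413 × 2.7998% + 0.0308 × 3.9816% = 11.8187%.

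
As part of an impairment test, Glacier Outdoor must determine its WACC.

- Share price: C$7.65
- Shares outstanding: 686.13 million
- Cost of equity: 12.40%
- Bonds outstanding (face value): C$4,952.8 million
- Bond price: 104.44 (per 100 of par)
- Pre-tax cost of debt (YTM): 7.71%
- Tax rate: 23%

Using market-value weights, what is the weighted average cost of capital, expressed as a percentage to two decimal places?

Market value of equity E = 7.65 × 686.13m = 5248.8945m. Market value of debt D = 4952.8m × 104.44/100 = 5172.70432m.
Total capital V = 5248.8945 + 5172.70432 = 10421.59882.
Equity: weight = 5248.8945/10421.59882 = 0.5037; cost = 12.4%.
Bonds outstanding: weight = 5172.70432/10421.59882 = 0.4963; after-tax cost = 7.71% × (1 − 23%) = 5.9367%.
WACC = 0.5037 × 12.4000% + 0.4963 × 5.9367% = 9.1920%.

9.19%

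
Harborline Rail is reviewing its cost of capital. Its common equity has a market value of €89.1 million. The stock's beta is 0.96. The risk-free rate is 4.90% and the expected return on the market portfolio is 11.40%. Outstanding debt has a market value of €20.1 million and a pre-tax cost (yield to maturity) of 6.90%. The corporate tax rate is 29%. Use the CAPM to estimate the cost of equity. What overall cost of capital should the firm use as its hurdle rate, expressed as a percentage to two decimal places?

9.99%

Market risk premium = 11.4% − 4.9% = 6.5%.
Cost of equity via CAPM: Re = 4.9% + 0.96 × 6.5% = 11.1400%.
Total capital V = 89.1 + 20.1 = 109.2.
Equity: weight = 89.1/109.2 = 0.8159; cost = 11.14%.
Debt: weight = 20.1/109.2 = 0.1841; after-tax cost = 6.9% × (1 − 29%) = 4.8990%.
WACC = 0.8159 × 11.1400% + 0.1841 × 4.8990% = 9.9912%.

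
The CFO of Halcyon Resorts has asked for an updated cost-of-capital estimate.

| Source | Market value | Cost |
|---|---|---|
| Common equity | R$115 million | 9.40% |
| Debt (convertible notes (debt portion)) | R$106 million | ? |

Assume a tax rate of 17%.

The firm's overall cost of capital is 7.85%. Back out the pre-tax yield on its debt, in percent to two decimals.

7.43%

Total capital V = 115 + 106 = 221.
Equity weight = 115/221 = 0.5204.
Convertible notes (debt portion) weight = 106/221 = 0.4796.
Equity contribution = 0.5204 × 9.4% = 4.8914%.
Remaining for debt = 7.85% − 4.8914% = 2.9586%.
Rd × (1 − 17%) × 0.4796 = 2.9586%  ⇒  Rd = 7.4318%.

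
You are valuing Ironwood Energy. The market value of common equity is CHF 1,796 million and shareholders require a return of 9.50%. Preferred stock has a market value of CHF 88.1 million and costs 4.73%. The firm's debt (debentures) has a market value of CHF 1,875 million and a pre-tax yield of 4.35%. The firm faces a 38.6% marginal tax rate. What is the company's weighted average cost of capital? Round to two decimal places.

Total capital V = 1796 + 88.1 + 1875 = 3759.1.
Equity: weight = 1796/3759.1 = 0.4778; cost = 9.5%.
Preferred: weight = 88.1/3759.1 = 0.0234; cost = 4.73%.
Debentures: weight = 1875/3759.1 = 0.4988; after-tax cost = 4.35% × (1 − 38.6%) = 2.6709%.
WACC = 0.4778 × 9.5000% + 0.0234 × 4.7300% + 0.4988 × 2.6709% = 5.9819%.

5.98%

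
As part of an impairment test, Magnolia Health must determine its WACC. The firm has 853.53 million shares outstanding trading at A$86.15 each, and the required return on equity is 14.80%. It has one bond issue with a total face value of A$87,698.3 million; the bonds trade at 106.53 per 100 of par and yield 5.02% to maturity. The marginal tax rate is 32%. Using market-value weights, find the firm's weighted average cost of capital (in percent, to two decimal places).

8.43%

Market value of equity E = 86.15 × 853.53m = 73531.6095m. Market value of debt D = 87698.3m × 106.53/100 = 93424.99899m.
Total capital V = 73531.6095 + 93424.99899 = 166956.60849.
Equity: weight = 73531.6095/166956.60849 = 0.4404; cost = 14.8%.
Bonds outstanding: weight = 93424.99899/166956.60849 = 0.5596; after-tax cost = 5.02% × (1 − 32%) = 3.4136%.
WACC = 0.4404 × 14.8000% + 0.5596 × 3.4136% = 8.4284%.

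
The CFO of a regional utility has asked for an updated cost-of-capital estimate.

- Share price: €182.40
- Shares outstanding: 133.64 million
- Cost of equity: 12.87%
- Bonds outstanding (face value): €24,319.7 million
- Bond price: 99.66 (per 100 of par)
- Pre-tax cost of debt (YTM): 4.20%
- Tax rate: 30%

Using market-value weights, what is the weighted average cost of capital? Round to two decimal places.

Market value of equity E = 182.4 × 133.64m = 24375.936m. Market value of debt D = 24319.7m × 99.66/100 = 24237.01302m.
Total capital V = 24375.936 + 24237.01302 = 48612.94902.
Equity: weight = 24375.936/48612.94902 = 0.5014; cost = 12.87%.
Bonds outstanding: weight = 24237.01302/48612.94902 = 0.4986; after-tax cost = 4.2% × (1 − 30%) = 2.9400%.
WACC = 0.5014 × 12.8700% + 0.4986 × 2.9400% = 7.9192%.

7.92%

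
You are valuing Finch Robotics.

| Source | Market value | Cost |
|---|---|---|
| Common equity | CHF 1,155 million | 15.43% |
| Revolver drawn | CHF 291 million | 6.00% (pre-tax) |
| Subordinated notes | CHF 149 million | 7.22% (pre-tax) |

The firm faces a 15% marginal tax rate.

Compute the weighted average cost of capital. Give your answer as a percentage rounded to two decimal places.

Total capital V = 1155 + 291 + 149 = 1595.
Equity: weight = 1155/1595 = 0.7241; cost = 15.43%.
Revolver drawn: weight = 291/1595 = 0.1824; after-tax cost = 6% × (1 − 15%) = 5.1000%.
Subordinated notes: weight = 149/1595 = 0.0934; after-tax cost = 7.22% × (1 − 15%) = 6.1370%.
WACC = 0.7241 × 15.4300% + 0.1824 × 5.1000% + 0.0934 × 6.1370% = 12.6772%.

12.68%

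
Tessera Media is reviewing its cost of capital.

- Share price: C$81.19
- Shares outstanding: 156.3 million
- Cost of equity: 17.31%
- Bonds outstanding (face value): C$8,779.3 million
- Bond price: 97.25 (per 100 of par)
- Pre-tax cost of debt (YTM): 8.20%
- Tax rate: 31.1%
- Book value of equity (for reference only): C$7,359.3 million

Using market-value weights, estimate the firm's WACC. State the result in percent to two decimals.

12.62%

Market value of equity E = 81.19 × 156.3m = 12689.997m. Market value of debt D = 8779.3m × 97.25/100 = 8537.86925m.
Total capital V = 12689.997 + 8537.86925 = 21227.86625.
Equity: weight = 12689.997/21227.86625 = 0.5978; cost = 17.31%.
Bonds outstanding: weight = 8537.86925/21227.86625 = 0.4022; after-tax cost = 8.2% × (1 − 31.1%) = 5.6498%.
WACC = 0.5978 × 17.3100% + 0.4022 × 5.6498% = 12.6203%.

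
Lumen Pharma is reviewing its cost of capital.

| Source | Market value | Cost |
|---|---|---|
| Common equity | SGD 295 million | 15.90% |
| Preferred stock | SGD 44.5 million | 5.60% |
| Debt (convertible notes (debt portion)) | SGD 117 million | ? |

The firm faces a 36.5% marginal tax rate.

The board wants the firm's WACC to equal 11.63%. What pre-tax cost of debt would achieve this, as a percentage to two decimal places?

4.97%

Total capital V = 295 + 44.5 + 117 = 456.5.
Equity weight = 295/456.5 = 0.6462.
Preferred weight = 44.5/456.5 = 0.0975.
Convertible notes (debt portion) weight = 117/456.5 = 0.2563.
Equity contribution = 0.6462 × 15.9% = 10.2749%.
Preferred contribution = 0.0975 × 5.6% = 0.5459%.
Remaining for debt = 11.63% − 10.8208% = 0.8092%.
Rd × (1 − 36.5%) × 0.2563 = 0.8092%  ⇒  Rd = 4.9720%.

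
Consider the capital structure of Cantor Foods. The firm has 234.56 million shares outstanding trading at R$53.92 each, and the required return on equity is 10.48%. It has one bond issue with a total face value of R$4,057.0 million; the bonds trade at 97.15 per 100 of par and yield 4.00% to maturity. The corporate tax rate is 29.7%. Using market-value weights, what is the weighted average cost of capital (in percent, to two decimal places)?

Market value of equity E = 53.92 × 234.56m = 12647.4752m. Market value of debt D = 4057m × 97.15/100 = 3941.3755m.
Total capital V = 12647.4752 + 3941.3755 = 16588.8507.
Equity: weight = 12647.4752/16588.8507 = 0.7624; cost = 10.48%.
Bonds outstanding: weight = 3941.3755/16588.8507 = 0.2376; after-tax cost = 4% × (1 − 29.7%) = 2.8120%.
WACC = 0.7624 × 10.4800% + 0.2376 × 2.8120% = 8.6581%.

8.66%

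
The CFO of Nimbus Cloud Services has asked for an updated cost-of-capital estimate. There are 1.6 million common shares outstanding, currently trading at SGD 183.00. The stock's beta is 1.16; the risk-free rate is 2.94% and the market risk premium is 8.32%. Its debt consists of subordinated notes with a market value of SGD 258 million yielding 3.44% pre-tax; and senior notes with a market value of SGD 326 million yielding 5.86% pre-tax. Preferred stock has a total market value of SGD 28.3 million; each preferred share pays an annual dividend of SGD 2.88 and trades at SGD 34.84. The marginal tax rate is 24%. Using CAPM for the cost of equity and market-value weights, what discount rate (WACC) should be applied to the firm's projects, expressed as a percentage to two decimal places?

Cost of equity via CAPM: Re = 2.94% + 1.16 × 8.32% = 12.5912%.
Cost of preferred: Rp = 2.88 / 34.84 = 8.2664%.
Market value of equity E = 183.0 × 1.6m = 292.8m.
Total capital V = 292.8 + 28.3 + 258 + 326 = 905.1.
Equity: weight = 292.8/905.1 = 0.3235; cost = 12.5912%.
Preferred: weight = 28.3/905.1 = 0.0313; cost = 8.2664%.
Subordinated notes: weight = 258/905.1 = 0.2851; after-tax cost = 3.44% × (1 − 24%) = 2.6144%.
Senior notes: weight = 326/905.1 = 0.3602; after-tax cost = 5.86% × (1 − 24%) = 4.4536%.
WACC = 0.3235 × 12.5912% + 0.0313 × 8.2664% + 0.2851 × 2.6144% + 0.3602 × 4.4536% = 6.6811%.

6.68%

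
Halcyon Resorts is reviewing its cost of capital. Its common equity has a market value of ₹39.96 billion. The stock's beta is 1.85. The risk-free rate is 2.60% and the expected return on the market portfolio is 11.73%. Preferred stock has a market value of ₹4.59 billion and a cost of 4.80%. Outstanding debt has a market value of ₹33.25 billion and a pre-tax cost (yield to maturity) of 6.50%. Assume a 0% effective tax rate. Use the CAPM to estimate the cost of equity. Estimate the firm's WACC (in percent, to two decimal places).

Market risk premium = 11.73% − 2.6% = 9.13%.
Cost of equity via CAPM: Re = 2.6% + 1.85 × 9.13% = 19.4905%.
Total capital V = 39.96 + 4.59 + 33.25 = 77.8.
Equity: weight = 39.96/77.8 = 0.5136; cost = 19.4905%.
Preferred: weight = 4.59/77.8 = 0.0590; cost = 4.8%.
Debt: weight = 33.25/77.8 = 0.4274; after-tax cost = 6.5% × (1 − 0%) = 6.5000%.
WACC = 0.5136 × 19.4905% + 0.0590 × 4.8000% + 0.4274 × 6.5000% = 13.0719%.

13.07%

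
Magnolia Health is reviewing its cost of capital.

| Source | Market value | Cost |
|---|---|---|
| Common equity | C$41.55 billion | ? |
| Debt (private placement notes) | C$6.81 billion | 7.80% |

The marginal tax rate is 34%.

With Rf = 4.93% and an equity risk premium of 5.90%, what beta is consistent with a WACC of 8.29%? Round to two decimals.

0.66

Total capital V = 41.55 + 6.81 = 48.36.
Equity weight = 41.55/48.36 = 0.8592.
Private placement notes weight = 6.81/48.36 = 0.1408.
Debt contribution = 0.1408 × 7.8% × (1 − 34%) = 0.7249%.
Required equity contribution = 8.29% − 0.7249% = 7.5651%  ⇒  Re = 8.8050%.
CAPM: 8.8050% = 4.93% + β × 5.9%  ⇒  β = 0.6568.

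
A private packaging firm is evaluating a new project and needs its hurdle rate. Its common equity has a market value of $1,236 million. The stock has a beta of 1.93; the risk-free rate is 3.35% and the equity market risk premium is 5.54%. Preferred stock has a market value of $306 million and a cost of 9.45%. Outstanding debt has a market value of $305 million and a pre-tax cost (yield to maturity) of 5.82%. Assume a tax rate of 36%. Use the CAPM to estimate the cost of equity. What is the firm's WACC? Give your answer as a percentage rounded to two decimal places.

11.58%

Cost of equity via CAPM: Re = 3.35% + 1.93 × 5.54% = 14.0422%.
Total capital V = 1236 + 306 + 305 = 1847.
Equity: weight = 1236/1847 = 0.6692; cost = 14.0422%.
Preferred: weight = 306/1847 = 0.1657; cost = 9.45%.
Debt: weight = 305/1847 = 0.1651; after-tax cost = 5.82% × (1 − 36%) = 3.7248%.
WACC = 0.6692 × 14.0422% + 0.1657 × 9.4500% + 0.1651 × 3.7248% = 11.5777%.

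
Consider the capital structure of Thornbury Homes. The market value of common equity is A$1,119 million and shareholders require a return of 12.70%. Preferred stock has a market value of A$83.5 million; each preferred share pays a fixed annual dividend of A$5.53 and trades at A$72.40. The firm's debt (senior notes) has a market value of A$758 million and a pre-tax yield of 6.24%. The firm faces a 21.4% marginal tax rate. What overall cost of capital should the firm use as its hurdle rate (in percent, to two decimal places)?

9.47%

Cost of preferred: Rp = 5.53 / 72.4 = 7.6381%.
Total capital V = 1119 + 83.5 + 758 = 1960.5.
Equity: weight = 1119/1960.5 = 0.5708; cost = 12.7%.
Preferred: weight = 83.5/1960.5 = 0.0426; cost = 7.6381%.
Senior notes: weight = 758/1960.5 = 0.3866; after-tax cost = 6.24% × (1 − 21.4%) = 4.9046%.
WACC = 0.5708 × 12.7000% + 0.0426 × 7.6381% + 0.3866 × 4.9046% = 9.4704%.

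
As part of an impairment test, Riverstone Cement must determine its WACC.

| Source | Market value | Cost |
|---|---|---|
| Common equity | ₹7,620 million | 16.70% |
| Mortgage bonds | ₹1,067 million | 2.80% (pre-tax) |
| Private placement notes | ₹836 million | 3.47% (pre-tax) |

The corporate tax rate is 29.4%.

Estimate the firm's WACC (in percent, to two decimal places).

Total capital V = 7620 + 1067 + 836 = 9523.
Equity: weight = 7620/9523 = 0.8002; cost = 16.7%.
Mortgage bonds: weight = 1067/9523 = 0.1120; after-tax cost = 2.8% × (1 − 29.4%) = 1.9768%.
Private placement notes: weight = 836/9523 = 0.0878; after-tax cost = 3.47% × (1 − 29.4%) = 2.4498%.
WACC = 0.8002 × 16.7000% + 0.1120 × 1.9768% + 0.0878 × 2.4498% = 13.7994%.

13.80%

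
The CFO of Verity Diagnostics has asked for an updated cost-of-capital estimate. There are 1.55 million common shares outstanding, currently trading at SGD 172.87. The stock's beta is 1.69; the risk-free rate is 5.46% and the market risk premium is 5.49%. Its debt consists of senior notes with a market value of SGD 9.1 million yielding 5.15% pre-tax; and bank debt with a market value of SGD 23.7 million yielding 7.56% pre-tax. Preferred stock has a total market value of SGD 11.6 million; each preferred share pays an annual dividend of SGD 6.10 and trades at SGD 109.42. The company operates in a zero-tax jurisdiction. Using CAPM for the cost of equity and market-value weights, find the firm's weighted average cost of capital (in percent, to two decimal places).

13.57%

Cost of equity via CAPM: Re = 5.46% + 1.69 × 5.49% = 14.7381%.
Cost of preferred: Rp = 6.1 / 109.42 = 5.5748%.
Market value of equity E = 172.87 × 1.55m = 267.9485m.
Total capital V = 267.9485 + 11.6 + 9.1 + 23.7 = 312.3485.
Equity: weight = 267.9485/312.3485 = 0.8579; cost = 14.7381%.
Preferred: weight = 11.6/312.3485 = 0.0371; cost = 5.5748%.
Senior notes: weight = 9.1/312.3485 = 0.0291; after-tax cost = 5.15% × (1 − 0%) = 5.1500%.
Bank debt: weight = 23.7/312.3485 = 0.0759; after-tax cost = 7.56% × (1 − 0%) = 7.5600%.
WACC = 0.8579 × 14.7381% + 0.0371 × 5.5748% + 0.0291 × 5.1500% + 0.0759 × 7.5600% = 13.5738%.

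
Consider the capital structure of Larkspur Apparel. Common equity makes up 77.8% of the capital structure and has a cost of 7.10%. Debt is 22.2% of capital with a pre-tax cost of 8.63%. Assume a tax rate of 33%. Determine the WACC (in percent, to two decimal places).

After-tax cost of debt = 8.63% × (1 − 33%) = 5.7821%.
WACC = 0.778 × 7.1000% + 0.222 × 5.7821% = 6.8074%.

6.81%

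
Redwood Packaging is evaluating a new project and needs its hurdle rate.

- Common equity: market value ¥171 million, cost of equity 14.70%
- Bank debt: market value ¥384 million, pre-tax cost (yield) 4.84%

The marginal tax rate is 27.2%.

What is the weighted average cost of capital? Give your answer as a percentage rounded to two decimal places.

Total capital V = 171 + 384 = 555.
Equity: weight = 171/555 = 0.3081; cost = 14.7%.
Bank debt: weight = 384/555 = 0.6919; after-tax cost = 4.84% × (1 − 27.2%) = 3.5235%.
WACC = 0.3081 × 14.7000% + 0.6919 × 3.5235% = 6.9671%.

6.97%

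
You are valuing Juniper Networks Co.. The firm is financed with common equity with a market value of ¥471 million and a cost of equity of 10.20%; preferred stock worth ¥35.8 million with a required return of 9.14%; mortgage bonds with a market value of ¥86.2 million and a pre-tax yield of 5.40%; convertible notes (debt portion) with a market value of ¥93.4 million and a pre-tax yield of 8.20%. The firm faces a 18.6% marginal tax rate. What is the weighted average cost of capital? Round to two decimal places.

8.94%

Total capital V = 471 + 35.8 + 86.2 + 93.4 = 686.4.
Equity: weight = 471/686.4 = 0.6862; cost = 10.2%.
Preferred: weight = 35.8/686.4 = 0.0522; cost = 9.14%.
Mortgage bonds: weight = 86.2/686.4 = 0.1256; after-tax cost = 5.4% × (1 − 18.6%) = 4.3956%.
Convertible notes (debt portion): weight = 93.4/686.4 = 0.1361; after-tax cost = 8.2% × (1 − 18.6%) = 6.6748%.
WACC = 0.6862 × 10.2000% + 0.0522 × 9.1400% + 0.1256 × 4.3956% + 0.1361 × 6.6748% = 8.9361%.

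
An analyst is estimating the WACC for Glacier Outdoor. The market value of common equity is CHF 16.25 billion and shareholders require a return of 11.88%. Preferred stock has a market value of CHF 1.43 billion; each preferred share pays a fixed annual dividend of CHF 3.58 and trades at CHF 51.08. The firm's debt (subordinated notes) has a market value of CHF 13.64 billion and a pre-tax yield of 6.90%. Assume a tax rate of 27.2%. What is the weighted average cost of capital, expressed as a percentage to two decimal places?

8.67%

Cost of preferred: Rp = 3.58 / 51.08 = 7.0086%.
Total capital V = 16.25 + 1.43 + 13.64 = 31.32.
Equity: weight = 16.25/31.32 = 0.5188; cost = 11.88%.
Preferred: weight = 1.43/31.32 = 0.0457; cost = 7.0086%.
Subordinated notes: weight = 13.64/31.32 = 0.4355; after-tax cost = 6.9% × (1 − 27.2%) = 5.0232%.
WACC = 0.5188 × 11.8800% + 0.0457 × 7.0086% + 0.4355 × 5.0232% = 8.6714%.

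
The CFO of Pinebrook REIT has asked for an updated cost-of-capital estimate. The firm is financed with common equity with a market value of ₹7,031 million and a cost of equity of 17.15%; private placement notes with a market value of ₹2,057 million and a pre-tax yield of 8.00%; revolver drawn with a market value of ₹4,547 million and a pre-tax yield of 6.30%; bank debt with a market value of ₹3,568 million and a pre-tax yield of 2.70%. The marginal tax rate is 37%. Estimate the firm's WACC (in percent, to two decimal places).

Total capital V = 7031 + 2057 + 4547 + 3568 = 17203.
Equity: weight = 7031/17203 = 0.4087; cost = 17.15%.
Private placement notes: weight = 2057/17203 = 0.1196; after-tax cost = 8% × (1 − 37%) = 5.0400%.
Revolver drawn: weight = 4547/17203 = 0.2643; after-tax cost = 6.3% × (1 − 37%) = 3.9690%.
Bank debt: weight = 3568/17203 = 0.2074; after-tax cost = 2.7% × (1 − 37%) = 1.7010%.
WACC = 0.4087 × 17.1500% + 0.1196 × 5.0400% + 0.2643 × 3.9690% + 0.2074 × 1.7010% = 9.0138%.

9.01%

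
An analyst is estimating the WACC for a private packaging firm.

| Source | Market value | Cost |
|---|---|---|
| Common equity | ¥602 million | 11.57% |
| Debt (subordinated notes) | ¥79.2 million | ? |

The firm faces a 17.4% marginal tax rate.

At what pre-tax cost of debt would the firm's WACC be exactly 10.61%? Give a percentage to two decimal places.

4.01%

Total capital V = 602 + 79.2 = 681.2.
Equity weight = 602/681.2 = 0.8837.
Subordinated notes weight = 79.2/681.2 = 0.1163.
Equity contribution = 0.8837 × 11.57% = 10.2248%.
Remaining for debt = 10.61% − 10.2248% = 0.3852%.
Rd × (1 − 17.4%) × 0.1163 = 0.3852%  ⇒  Rd = 4.0109%.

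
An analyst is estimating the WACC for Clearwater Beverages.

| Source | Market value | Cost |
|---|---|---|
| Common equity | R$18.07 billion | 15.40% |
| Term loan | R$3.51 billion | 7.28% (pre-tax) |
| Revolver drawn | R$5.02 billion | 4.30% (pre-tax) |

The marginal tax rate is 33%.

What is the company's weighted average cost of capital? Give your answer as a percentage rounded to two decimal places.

Total capital V = 18.07 + 3.51 + 5.02 = 26.6.
Equity: weight = 18.07/26.6 = 0.6793; cost = 15.4%.
Term loan: weight = 3.51/26.6 = 0.1320; after-tax cost = 7.28% × (1 − 33%) = 4.8776%.
Revolver drawn: weight = 5.02/26.6 = 0.1887; after-tax cost = 4.3% × (1 − 33%) = 2.8810%.
WACC = 0.6793 × 15.4000% + 0.1320 × 4.8776% + 0.1887 × 2.8810% = 11.6489%.

11.65%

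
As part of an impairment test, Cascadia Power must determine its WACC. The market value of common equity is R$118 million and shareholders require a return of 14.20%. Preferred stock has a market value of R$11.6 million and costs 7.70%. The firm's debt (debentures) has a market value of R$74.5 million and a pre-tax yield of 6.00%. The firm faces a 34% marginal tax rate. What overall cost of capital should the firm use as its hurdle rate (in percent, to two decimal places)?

10.09%

Total capital V = 118 + 11.6 + 74.5 = 204.1.
Equity: weight = 118/204.1 = 0.5781; cost = 14.2%.
Preferred: weight = 11.6/204.1 = 0.0568; cost = 7.7%.
Debentures: weight = 74.5/204.1 = 0.3650; after-tax cost = 6% × (1 − 34%) = 3.9600%.
WACC = 0.5781 × 14.2000% + 0.0568 × 7.7000% + 0.3650 × 3.9600% = 10.0928%.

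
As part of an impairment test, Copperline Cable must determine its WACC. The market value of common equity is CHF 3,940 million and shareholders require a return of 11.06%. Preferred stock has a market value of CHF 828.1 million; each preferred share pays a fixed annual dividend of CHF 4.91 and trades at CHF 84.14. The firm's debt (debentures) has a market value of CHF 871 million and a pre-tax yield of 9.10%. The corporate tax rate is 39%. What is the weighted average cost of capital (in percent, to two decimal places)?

9.44%

Cost of preferred: Rp = 4.91 / 84.14 = 5.8355%.
Total capital V = 3940 + 828.1 + 871 = 5639.1.
Equity: weight = 3940/5639.1 = 0.6987; cost = 11.06%.
Preferred: weight = 828.1/5639.1 = 0.1468; cost = 5.8355%.
Debentures: weight = 871/5639.1 = 0.1545; after-tax cost = 9.1% × (1 − 39%) = 5.5510%.
WACC = 0.6987 × 11.0600% + 0.1468 × 5.8355% + 0.1545 × 5.5510% = 9.4419%.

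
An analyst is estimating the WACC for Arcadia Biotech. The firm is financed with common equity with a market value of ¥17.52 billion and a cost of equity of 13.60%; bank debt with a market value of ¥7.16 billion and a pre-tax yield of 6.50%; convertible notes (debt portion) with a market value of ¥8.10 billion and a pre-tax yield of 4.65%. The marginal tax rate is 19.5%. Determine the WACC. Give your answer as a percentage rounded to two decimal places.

9.34%

Total capital V = 17.52 + 7.16 + 8.1 = 32.78.
Equity: weight = 17.52/32.78 = 0.5345; cost = 13.6%.
Bank debt: weight = 7.16/32.78 = 0.2184; after-tax cost = 6.5% × (1 − 19.5%) = 5.2325%.
Convertible notes (debt portion): weight = 8.1/32.78 = 0.2471; after-tax cost = 4.65% × (1 − 19.5%) = 3.7433%.
WACC = 0.5345 × 13.6000% + 0.2184 × 5.2325% + 0.2471 × 3.7433% = 9.3367%.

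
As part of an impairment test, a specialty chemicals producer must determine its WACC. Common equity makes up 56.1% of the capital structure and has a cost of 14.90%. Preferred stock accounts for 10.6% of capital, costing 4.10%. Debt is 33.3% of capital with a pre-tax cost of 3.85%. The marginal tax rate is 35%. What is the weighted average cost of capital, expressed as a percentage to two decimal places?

9.63%

After-tax cost of debt = 3.85% × (1 − 35%) = 2.5025%.
WACC = 0.561 × 14.9000% + 0.106 × 4.1000% + 0.333 × 2.5025% = 9.6268%.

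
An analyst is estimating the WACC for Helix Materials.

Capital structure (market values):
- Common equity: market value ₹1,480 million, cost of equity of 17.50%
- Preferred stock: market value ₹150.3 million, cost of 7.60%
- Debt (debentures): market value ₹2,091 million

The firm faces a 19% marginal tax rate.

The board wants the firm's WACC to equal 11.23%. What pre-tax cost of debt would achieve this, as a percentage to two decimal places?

8.71%

Total capital V = 1480 + 150.3 + 2091 = 3721.3.
Equity weight = 1480/3721.3 = 0.3977.
Preferred weight = 150.3/3721.3 = 0.0404.
Debentures weight = 2091/3721.3 = 0.5619.
Equity contribution = 0.3977 × 17.5% = 6.9599%.
Preferred contribution = 0.0404 × 7.6% = 0.3070%.
Remaining for debt = 11.23% − 7.2669% = 3.9631%.
Rd × (1 − 19%) × 0.5619 = 3.9631%  ⇒  Rd = 8.7075%.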